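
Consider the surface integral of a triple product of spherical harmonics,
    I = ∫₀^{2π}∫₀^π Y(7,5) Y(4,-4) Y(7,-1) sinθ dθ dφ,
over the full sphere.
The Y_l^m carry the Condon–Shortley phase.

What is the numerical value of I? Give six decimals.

Checks pass: Σm=0; 18 even; l₃=7∈[3,11].
(2·7+1)(2·4+1)(2·7+1) = 2025
Δ: 4! 10! 4! / 19! → 1/58198140
sum: t=0:+1/17418240 t=1:−1/622080 t=2:+1/230400 t=3:−1/622080 t=4:+1/17418240 = 1/806400
3j²(7 4 7; 0 0 0) = Δ·Π!·Σ² = 2268/230945  (sign -1)
sum: t=0:+1/46448640 = 1/46448640
3j²(7 4 7; 5 -4 -1) = Δ·Π!·Σ² = 75/8398  (sign +1)
combine: 4πI² = 2025·2268/230945·75/8398 = 34445250/193947611
take √, sign -1: I = -0.11888239

-0.118882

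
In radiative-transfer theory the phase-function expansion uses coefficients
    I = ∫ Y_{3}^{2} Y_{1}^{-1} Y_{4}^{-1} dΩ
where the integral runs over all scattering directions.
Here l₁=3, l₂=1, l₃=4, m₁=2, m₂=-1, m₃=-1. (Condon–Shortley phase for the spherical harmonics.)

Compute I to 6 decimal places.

Rules hold: Σm=0, L=8 even, 2≤4≤4.
N = 7·3·9 = 189
Δ = 0!·6!·2!/9! = 1/252
Racah Σ t=0..0: t=0:+1/36 = 1/36
⇒ 3j(3 1 4; 0 0 0)² = 4/63, sgn +1
Racah Σ t=0..0: t=0:+1/240 = 1/240
⇒ 3j(3 1 4; 2 -1 -1)² = 1/84, sgn -1
4πI² = N·(3j₀)²·(3jₘ)² = 1/7
I = -1·√(0.142857/4π) = -0.10662181

-0.106622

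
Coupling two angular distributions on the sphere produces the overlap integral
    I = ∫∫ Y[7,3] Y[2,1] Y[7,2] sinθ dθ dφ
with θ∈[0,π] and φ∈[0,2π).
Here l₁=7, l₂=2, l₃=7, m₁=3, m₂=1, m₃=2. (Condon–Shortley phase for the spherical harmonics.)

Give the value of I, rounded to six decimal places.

0.000000

3 + 1 + 2 = 6 ≠ 0: azimuthal integral kills it; I = 0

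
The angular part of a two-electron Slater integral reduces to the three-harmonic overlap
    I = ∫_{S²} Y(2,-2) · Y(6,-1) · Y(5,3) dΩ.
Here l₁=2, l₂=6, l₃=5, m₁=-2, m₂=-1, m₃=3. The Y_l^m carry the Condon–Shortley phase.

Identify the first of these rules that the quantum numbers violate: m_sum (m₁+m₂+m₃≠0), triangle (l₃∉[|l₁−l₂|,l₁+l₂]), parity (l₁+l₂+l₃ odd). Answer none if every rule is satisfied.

parity

Σmᵢ = 0  ✓
l₃∈[|l₁−l₂|,l₁+l₂]=[4,8], have l₃=5  ✓
Σlᵢ = 13 ⇒ odd  ✗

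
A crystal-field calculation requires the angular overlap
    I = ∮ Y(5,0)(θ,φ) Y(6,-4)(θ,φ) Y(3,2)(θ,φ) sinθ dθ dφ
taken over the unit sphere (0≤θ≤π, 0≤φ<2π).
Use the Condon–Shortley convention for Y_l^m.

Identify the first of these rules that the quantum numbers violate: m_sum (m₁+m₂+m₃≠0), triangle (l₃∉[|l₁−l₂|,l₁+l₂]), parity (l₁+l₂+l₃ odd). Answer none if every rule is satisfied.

m₁+m₂+m₃ = 0 − 4 + 2 = -2  ✗
triangle: |5−6|=1 ≤ l₃=3 ≤ 5+6=11
parity: l₁+l₂+l₃ = 14 is even

m_sum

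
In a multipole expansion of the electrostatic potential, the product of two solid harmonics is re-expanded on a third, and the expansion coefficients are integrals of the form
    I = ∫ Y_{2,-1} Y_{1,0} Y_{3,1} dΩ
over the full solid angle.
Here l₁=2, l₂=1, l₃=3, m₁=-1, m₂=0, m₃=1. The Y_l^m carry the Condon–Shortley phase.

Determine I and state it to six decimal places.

m-sum 0 ✓  L=6 even ✓  1≤3≤3 ✓
Π(2lᵢ+1) = 5×3×7 = 105
triangle coeff Δ(2,1,3) = 1/105
Σ_t [0,0]: t=0:+1/4 = 1/4
(3j)²=3/35 [(2 1 3; 0 0 0)], sign=-1
Σ_t [0,0]: t=0:+1/6 = 1/6
(3j)²=8/105 [(2 1 3; -1 0 1)], sign=+1
⇒ 4πI² = 24/35
I = (-1)√(24/35/(4π)) = -0.23359668

-0.233597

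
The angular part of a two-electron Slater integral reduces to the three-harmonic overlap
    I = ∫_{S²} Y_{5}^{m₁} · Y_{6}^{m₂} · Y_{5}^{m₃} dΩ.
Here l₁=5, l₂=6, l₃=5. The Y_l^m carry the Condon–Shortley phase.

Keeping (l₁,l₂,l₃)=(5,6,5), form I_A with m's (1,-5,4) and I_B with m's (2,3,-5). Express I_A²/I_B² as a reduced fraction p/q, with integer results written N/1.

l's match ⇒ only the (l;m) 3-j factors differ between A and B.
A: triangle coeff Δ(5,6,5) = 1/28588560; Σ_t [0,1]: t=0:+1/2073600 t=1:−1/518400 = -1/691200; (3j)²=81/4420 [(5 6 5; 1 -5 4)], sign=+1
B: triangle coeff Δ(5,6,5) = 1/28588560; Σ_t [3,3]: t=3:−1/622080 = -1/622080; (3j)²=105/4862 [(5 6 5; 2 3 -5)], sign=-1
I_A²/I_B² = (81/4420)/(105/4862) = 297/350

297/350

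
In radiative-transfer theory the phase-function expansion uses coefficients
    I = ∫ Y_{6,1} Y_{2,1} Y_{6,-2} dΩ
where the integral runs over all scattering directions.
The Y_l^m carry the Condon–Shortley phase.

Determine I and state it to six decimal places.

m-sum 0 ✓  L=14 even ✓  4≤6≤8 ✓
Π(2lᵢ+1) = 13×5×13 = 845
triangle coeff Δ(6,2,6) = 1/90090
Σ_t [0,2]: t=0:+1/69120 t=1:−1/14400 t=2:+1/69120 = -7/172800
(3j)²=14/715 [(6 2 6; 0 0 0)], sign=-1
Σ_t [1,2]: t=1:−1/34560 t=2:+1/60480 = -1/80640
(3j)²=6/1001 [(6 2 6; 1 1 -2)], sign=-1
⇒ 4πI² = 12/121
I = (+1)√(12/121/(4π)) = 0.08883682

0.088837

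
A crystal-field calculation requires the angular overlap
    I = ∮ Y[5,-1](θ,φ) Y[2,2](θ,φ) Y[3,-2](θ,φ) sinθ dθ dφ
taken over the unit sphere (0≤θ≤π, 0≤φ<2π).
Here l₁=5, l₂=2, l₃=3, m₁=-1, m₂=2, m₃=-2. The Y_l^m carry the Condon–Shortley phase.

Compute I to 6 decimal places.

0.000000

Σmᵢ = -1 ≠ 0, so the φ-integral vanishes; I = 0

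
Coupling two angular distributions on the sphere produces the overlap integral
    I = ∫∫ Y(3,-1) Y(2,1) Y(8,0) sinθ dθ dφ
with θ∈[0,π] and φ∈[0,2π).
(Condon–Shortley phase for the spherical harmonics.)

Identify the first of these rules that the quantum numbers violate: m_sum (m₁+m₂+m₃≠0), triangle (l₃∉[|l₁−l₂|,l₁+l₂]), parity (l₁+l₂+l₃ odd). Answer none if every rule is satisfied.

Σmᵢ = 0  ✓
l₃∈[|l₁−l₂|,l₁+l₂]=[1,5], have l₃=8  ✗
Σlᵢ = 13 ⇒ odd

triangle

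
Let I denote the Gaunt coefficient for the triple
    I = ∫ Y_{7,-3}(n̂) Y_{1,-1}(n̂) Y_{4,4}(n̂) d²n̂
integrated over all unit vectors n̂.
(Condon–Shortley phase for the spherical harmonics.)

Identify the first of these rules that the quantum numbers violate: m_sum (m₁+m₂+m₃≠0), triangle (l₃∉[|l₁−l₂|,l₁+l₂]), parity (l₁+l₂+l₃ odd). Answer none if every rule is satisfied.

m₁+m₂+m₃ = -3 − 1 + 4 = 0  ✓
triangle: |7−1|=6 ≤ l₃=4 ≤ 7+1=8  ✗
parity: l₁+l₂+l₃ = 12 is even

triangle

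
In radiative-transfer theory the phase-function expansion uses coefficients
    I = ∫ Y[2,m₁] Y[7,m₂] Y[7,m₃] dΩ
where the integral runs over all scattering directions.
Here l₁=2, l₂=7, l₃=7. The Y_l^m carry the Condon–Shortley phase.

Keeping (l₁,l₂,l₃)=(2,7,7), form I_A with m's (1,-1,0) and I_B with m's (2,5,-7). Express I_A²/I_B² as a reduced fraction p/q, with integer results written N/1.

Same 2,7,7: normalisation and zero-m 3j drop out of the ratio.
A: Δ: 2! 2! 12! / 17! → 1/185640; sum: t=0:+1/1036800 t=1:−1/1209600 = 1/7257600; 3j²(2 7 7; 1 -1 0) = Δ·Π!·Σ² = 1/2210  (sign -1)
B: Δ: 2! 2! 12! / 17! → 1/185640; sum: t=0:+1/1916006400 = 1/1916006400; 3j²(2 7 7; 2 5 -7) = Δ·Π!·Σ² = 1/340  (sign +1)
I_A²/I_B² = (1/2210)/(1/340) = 2/13

2/13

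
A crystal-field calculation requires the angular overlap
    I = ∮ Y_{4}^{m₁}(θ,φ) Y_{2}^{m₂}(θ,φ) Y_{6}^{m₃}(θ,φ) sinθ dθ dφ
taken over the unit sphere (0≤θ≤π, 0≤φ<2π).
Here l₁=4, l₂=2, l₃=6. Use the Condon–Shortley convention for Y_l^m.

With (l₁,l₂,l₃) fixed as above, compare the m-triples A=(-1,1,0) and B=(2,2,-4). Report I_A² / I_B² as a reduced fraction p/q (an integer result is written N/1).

Same 4,2,6: normalisation and zero-m 3j drop out of the ratio.
A: Δ: 0! 8! 4! / 13! → 1/6435; sum: t=0:+1/4320 = 1/4320; 3j²(4 2 6; -1 1 0) = Δ·Π!·Σ² = 8/429  (sign +1)
B: Δ: 0! 8! 4! / 13! → 1/6435; sum: t=0:+1/34560 = 1/34560; 3j²(4 2 6; 2 2 -4) = Δ·Π!·Σ² = 14/429  (sign +1)
I_A²/I_B² = (8/429)/(14/429) = 4/7

4/7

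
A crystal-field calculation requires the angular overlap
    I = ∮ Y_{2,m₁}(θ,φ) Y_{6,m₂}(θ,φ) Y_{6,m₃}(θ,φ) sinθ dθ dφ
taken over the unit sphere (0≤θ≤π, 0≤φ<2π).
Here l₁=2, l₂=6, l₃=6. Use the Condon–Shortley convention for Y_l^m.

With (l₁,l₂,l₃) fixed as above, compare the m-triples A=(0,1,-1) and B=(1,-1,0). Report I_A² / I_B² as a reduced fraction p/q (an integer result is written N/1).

169/7

Same 2,6,6: normalisation and zero-m 3j drop out of the ratio.
A: Δ: 2! 2! 10! / 15! → 1/90090; sum: t=0:+1/120960 t=1:−1/17280 t=2:+1/57600 = -13/403200; 3j²(2 6 6; 0 1 -1) = Δ·Π!·Σ² = 13/770  (sign +1)
B: Δ: 2! 2! 10! / 15! → 1/90090; sum: t=0:+1/28800 t=1:−1/34560 = 1/172800; 3j²(2 6 6; 1 -1 0) = Δ·Π!·Σ² = 1/1430  (sign +1)
I_A²/I_B² = (13/770)/(1/1430) = 169/7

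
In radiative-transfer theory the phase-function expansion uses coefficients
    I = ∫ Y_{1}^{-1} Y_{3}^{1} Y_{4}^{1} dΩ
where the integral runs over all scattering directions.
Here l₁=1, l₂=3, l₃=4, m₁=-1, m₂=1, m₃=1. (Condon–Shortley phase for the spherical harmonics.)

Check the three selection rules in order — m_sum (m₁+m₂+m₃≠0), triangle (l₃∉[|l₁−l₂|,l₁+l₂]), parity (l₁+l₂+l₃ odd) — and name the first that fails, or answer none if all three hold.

m_sum

Σmᵢ = 1  ✗
l₃∈[|l₁−l₂|,l₁+l₂]=[2,4], have l₃=4
Σlᵢ = 8 ⇒ even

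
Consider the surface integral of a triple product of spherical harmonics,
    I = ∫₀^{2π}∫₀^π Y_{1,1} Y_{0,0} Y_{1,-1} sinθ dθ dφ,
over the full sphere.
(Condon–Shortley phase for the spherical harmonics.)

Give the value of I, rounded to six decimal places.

Rules hold: Σm=0, L=2 even, 1≤1≤1.
N = 3·1·3 = 9
Δ = 0!·2!·0!/3! = 1/3
Racah Σ t=0..0: t=0:+1/1 = 1/1
⇒ 3j(1 0 1; 0 0 0)² = 1/3, sgn -1
Racah Σ t=0..0: t=0:+1/2 = 1/2
⇒ 3j(1 0 1; 1 0 -1)² = 1/3, sgn +1
4πI² = N·(3j₀)²·(3jₘ)² = 1/1
I = -1·√(1/4π) = -0.28209479

-0.282095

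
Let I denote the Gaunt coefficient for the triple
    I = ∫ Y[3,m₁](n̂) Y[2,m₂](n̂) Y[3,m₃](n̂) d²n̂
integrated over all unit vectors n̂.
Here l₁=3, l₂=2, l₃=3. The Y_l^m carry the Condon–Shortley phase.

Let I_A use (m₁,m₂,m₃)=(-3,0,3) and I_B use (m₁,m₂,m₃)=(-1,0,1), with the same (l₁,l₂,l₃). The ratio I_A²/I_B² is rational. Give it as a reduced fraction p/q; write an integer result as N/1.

25/9

Shared (l₁,l₂,l₃)=(3,2,3): N and (l;000)² cancel in I_A²/I_B².
A: Δ = 2!·4!·2!/9! = 1/3780; Racah Σ t=2..2: t=2:+1/96 = 1/96; ⇒ 3j(3 2 3; -3 0 3)² = 5/84, sgn +1
B: Δ = 2!·4!·2!/9! = 1/3780; Racah Σ t=0..2: t=0:+1/96 t=1:−1/6 t=2:+1/16 = -3/32; ⇒ 3j(3 2 3; -1 0 1)² = 3/140, sgn -1
I_A²/I_B² = (5/84)/(3/140) = 25/9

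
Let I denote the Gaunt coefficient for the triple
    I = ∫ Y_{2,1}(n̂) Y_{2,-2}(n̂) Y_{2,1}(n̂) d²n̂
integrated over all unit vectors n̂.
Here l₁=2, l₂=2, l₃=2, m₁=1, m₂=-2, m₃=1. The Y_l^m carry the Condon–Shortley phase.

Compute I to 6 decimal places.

Rules hold: Σm=0, L=6 even, 0≤2≤4.
N = 5·5·5 = 125
Δ = 2!·2!·2!/7! = 1/630
Racah Σ t=0..2: t=0:+1/8 t=1:−1/1 t=2:+1/8 = -3/4
⇒ 3j(2 2 2; 0 0 0)² = 2/35, sgn -1
Racah Σ t=0..0: t=0:+1/4 = 1/4
⇒ 3j(2 2 2; 1 -2 1)² = 3/35, sgn -1
4πI² = N·(3j₀)²·(3jₘ)² = 30/49
I = +1·√(0.612245/4π) = 0.22072812

0.220728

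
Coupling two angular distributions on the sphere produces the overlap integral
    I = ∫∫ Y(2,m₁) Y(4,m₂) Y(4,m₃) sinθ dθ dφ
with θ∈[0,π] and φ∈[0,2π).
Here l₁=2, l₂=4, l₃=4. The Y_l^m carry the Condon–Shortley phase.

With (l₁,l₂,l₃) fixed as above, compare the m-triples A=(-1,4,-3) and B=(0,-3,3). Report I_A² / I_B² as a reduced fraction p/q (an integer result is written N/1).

Same 2,4,4: normalisation and zero-m 3j drop out of the ratio.
A: Δ: 2! 2! 6! / 11! → 1/13860; sum: t=2:+1/1440 = 1/1440; 3j²(2 4 4; -1 4 -3) = Δ·Π!·Σ² = 7/165  (sign -1)
B: Δ: 2! 2! 6! / 11! → 1/13860; sum: t=0:+1/480 t=1:−1/720 = 1/1440; 3j²(2 4 4; 0 -3 3) = Δ·Π!·Σ² = 7/1980  (sign -1)
I_A²/I_B² = (7/165)/(7/1980) = 12/1

12/1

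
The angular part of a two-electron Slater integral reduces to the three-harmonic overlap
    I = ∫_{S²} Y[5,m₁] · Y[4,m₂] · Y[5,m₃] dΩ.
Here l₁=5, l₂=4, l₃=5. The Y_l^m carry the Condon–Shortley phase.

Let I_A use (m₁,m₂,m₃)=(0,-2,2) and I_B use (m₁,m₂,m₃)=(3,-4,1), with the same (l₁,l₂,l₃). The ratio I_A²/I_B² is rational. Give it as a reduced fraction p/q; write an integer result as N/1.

l's match ⇒ only the (l;m) 3-j factors differ between A and B.
A: triangle coeff Δ(5,4,5) = 1/3153150; Σ_t [0,2]: t=0:+1/11520 t=1:−1/1728 t=2:+1/3456 = -7/34560; (3j)²=7/858 [(5 4 5; 0 -2 2)], sign=+1
B: triangle coeff Δ(5,4,5) = 1/3153150; Σ_t [0,0]: t=0:+1/27648 = 1/27648; (3j)²=10/429 [(5 4 5; 3 -4 1)], sign=+1
I_A²/I_B² = (7/858)/(10/429) = 7/20

7/20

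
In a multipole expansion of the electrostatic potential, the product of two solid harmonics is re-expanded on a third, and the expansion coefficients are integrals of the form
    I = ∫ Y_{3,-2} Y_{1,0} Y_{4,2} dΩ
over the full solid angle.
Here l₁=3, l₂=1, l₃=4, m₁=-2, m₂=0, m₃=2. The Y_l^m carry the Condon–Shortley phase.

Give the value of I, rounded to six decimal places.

0.213244

m-sum 0 ✓  L=8 even ✓  2≤4≤4 ✓
Π(2lᵢ+1) = 7×3×9 = 189
triangle coeff Δ(3,1,4) = 1/252
Σ_t [0,0]: t=0:+1/36 = 1/36
(3j)²=4/63 [(3 1 4; 0 0 0)], sign=+1
Σ_t [0,0]: t=0:+1/120 = 1/120
(3j)²=1/21 [(3 1 4; -2 0 2)], sign=+1
⇒ 4πI² = 4/7
I = (+1)√(4/7/(4π)) = 0.21324362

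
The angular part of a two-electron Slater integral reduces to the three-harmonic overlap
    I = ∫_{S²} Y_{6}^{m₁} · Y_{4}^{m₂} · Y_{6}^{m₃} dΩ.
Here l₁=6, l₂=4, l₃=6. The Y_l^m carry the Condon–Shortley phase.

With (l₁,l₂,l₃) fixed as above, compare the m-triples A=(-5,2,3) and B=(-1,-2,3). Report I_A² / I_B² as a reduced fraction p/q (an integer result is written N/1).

33/2

Same 6,4,6: normalisation and zero-m 3j drop out of the ratio.
A: Δ: 4! 8! 4! / 17! → 1/15315300; sum: t=3:−1/1451520 t=4:+1/483840 = 1/725760; 3j²(6 4 6; -5 2 3) = Δ·Π!·Σ² = 24/1547  (sign -1)
B: Δ: 4! 8! 4! / 17! → 1/15315300; sum: t=0:+1/483840 t=1:−1/51840 t=2:+1/69120 = -1/362880; 3j²(6 4 6; -1 -2 3) = Δ·Π!·Σ² = 16/17017  (sign +1)
I_A²/I_B² = (24/1547)/(16/17017) = 33/2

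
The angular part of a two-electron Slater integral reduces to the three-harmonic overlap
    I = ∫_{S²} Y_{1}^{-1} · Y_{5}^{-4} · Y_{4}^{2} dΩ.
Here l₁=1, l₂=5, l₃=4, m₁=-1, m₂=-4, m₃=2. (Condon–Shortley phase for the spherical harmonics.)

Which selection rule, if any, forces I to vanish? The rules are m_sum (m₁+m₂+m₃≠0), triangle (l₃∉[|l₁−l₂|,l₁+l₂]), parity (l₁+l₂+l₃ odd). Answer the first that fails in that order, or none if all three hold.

m_sum

Σmᵢ = -3  ✗
l₃∈[|l₁−l₂|,l₁+l₂]=[4,6], have l₃=4
Σlᵢ = 10 ⇒ even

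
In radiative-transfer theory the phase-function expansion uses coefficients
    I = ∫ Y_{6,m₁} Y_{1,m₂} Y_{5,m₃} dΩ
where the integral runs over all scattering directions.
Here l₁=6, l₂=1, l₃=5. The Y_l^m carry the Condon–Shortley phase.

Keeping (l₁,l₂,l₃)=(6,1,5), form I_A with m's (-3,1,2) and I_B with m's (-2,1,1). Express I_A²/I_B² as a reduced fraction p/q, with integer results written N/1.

9/7

l's match ⇒ only the (l;m) 3-j factors differ between A and B.
A: triangle coeff Δ(6,1,5) = 1/858; Σ_t [2,2]: t=2:+1/60480 = 1/60480; (3j)²=6/143 [(6 1 5; -3 1 2)], sign=-1
B: triangle coeff Δ(6,1,5) = 1/858; Σ_t [2,2]: t=2:+1/34560 = 1/34560; (3j)²=14/429 [(6 1 5; -2 1 1)], sign=+1
I_A²/I_B² = (6/143)/(14/429) = 9/7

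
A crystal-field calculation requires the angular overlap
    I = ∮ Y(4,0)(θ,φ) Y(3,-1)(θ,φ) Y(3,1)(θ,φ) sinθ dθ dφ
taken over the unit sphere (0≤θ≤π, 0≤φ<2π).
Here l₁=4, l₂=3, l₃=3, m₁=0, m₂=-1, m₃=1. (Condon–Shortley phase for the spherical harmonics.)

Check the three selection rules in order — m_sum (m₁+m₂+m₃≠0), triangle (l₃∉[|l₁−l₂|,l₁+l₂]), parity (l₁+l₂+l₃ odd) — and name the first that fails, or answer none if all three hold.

m₁+m₂+m₃ = 0 − 1 + 1 = 0  ✓
triangle: |4−3|=1 ≤ l₃=3 ≤ 4+3=7  ✓
parity: l₁+l₂+l₃ = 10 is even  ✓

none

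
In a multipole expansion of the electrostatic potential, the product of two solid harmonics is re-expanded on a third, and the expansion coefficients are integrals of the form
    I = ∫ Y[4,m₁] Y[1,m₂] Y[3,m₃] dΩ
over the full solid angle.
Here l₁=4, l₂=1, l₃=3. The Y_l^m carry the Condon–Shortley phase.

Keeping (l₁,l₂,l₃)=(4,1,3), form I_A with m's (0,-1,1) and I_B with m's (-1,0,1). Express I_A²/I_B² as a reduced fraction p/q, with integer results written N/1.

2/5

Shared (l₁,l₂,l₃)=(4,1,3): N and (l;000)² cancel in I_A²/I_B².
A: Δ = 2!·6!·0!/9! = 1/252; Racah Σ t=0..0: t=0:+1/96 = 1/96; ⇒ 3j(4 1 3; 0 -1 1)² = 1/42, sgn +1
B: Δ = 2!·6!·0!/9! = 1/252; Racah Σ t=1..1: t=1:−1/48 = -1/48; ⇒ 3j(4 1 3; -1 0 1)² = 5/84, sgn -1
I_A²/I_B² = (1/42)/(5/84) = 2/5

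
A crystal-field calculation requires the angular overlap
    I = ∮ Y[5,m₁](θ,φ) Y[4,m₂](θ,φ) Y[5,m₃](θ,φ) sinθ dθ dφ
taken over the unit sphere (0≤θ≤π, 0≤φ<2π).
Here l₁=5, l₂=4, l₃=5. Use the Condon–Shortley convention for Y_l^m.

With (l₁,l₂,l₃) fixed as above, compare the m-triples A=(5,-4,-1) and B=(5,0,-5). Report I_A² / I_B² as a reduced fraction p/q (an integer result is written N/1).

1/3

Same 5,4,5: normalisation and zero-m 3j drop out of the ratio.
A: Δ: 4! 6! 4! / 15! → 1/3153150; sum: t=0:+1/414720 = 1/414720; 3j²(5 4 5; 5 -4 -1) = Δ·Π!·Σ² = 2/429  (sign +1)
B: Δ: 4! 6! 4! / 15! → 1/3153150; sum: t=0:+1/414720 = 1/414720; 3j²(5 4 5; 5 0 -5) = Δ·Π!·Σ² = 2/143  (sign +1)
I_A²/I_B² = (2/429)/(2/143) = 1/3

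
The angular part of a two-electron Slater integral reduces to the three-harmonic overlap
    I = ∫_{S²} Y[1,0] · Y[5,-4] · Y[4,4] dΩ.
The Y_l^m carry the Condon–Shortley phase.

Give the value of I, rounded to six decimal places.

Rules hold: Σm=0, L=10 even, 4≤4≤6.
N = 3·11·9 = 297
Δ = 2!·0!·8!/11! = 1/495
Racah Σ t=1..1: t=1:−1/576 = -1/576
⇒ 3j(1 5 4; 0 0 0)² = 5/99, sgn -1
Racah Σ t=1..1: t=1:−1/40320 = -1/40320
⇒ 3j(1 5 4; 0 -4 4)² = 1/55, sgn -1
4πI² = N·(3j₀)²·(3jₘ)² = 3/11
I = +1·√(0.272727/4π) = 0.14731920

0.147319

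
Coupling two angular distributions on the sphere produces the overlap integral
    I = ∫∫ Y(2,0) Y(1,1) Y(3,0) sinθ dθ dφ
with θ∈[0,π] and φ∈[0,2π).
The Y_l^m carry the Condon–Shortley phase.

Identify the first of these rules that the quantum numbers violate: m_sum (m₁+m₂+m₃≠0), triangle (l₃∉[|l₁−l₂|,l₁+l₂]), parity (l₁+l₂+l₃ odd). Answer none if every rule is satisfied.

Σmᵢ = 1  ✗
l₃∈[|l₁−l₂|,l₁+l₂]=[1,3], have l₃=3
Σlᵢ = 6 ⇒ even

m_sum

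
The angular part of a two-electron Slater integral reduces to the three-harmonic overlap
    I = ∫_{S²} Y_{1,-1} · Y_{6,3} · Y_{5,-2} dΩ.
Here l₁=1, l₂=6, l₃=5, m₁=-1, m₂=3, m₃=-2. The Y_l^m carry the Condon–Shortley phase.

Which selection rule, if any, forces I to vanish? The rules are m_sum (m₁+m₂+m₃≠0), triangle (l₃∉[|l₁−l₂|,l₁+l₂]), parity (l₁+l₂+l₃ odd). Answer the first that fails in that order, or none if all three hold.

none

m₁+m₂+m₃ = -1 + 3 − 2 = 0  ✓
triangle: |1−6|=5 ≤ l₃=5 ≤ 1+6=7  ✓
parity: l₁+l₂+l₃ = 12 is even  ✓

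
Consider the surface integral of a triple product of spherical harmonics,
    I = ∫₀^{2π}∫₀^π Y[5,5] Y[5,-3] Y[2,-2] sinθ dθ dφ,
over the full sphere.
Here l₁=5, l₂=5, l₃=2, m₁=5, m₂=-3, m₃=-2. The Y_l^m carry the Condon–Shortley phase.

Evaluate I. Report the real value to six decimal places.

0.088588

m-sum 0 ✓  L=12 even ✓  0≤2≤10 ✓
Π(2lᵢ+1) = 11×11×5 = 605
triangle coeff Δ(5,5,2) = 1/38610
Σ_t [3,5]: t=3:−1/2880 t=4:+1/576 t=5:−1/2880 = 1/960
(3j)²=10/429 [(5 5 2; 0 0 0)], sign=+1
Σ_t [0,0]: t=0:+1/161280 = 1/161280
(3j)²=1/143 [(5 5 2; 5 -3 -2)], sign=+1
⇒ 4πI² = 50/507
I = (+1)√(50/507/(4π)) = 0.08858824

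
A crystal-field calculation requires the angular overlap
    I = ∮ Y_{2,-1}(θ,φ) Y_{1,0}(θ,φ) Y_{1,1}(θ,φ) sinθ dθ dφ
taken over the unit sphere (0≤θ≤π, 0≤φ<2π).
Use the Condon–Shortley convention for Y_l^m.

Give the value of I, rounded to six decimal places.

-0.218510

Checks pass: Σm=0; 4 even; l₃=1∈[1,3].
(2·2+1)(2·1+1)(2·1+1) = 45
Δ: 2! 2! 0! / 5! → 1/30
sum: t=1:−1/1 = -1/1
3j²(2 1 1; 0 0 0) = Δ·Π!·Σ² = 2/15  (sign +1)
sum: t=1:−1/2 = -1/2
3j²(2 1 1; -1 0 1) = Δ·Π!·Σ² = 1/10  (sign -1)
combine: 4πI² = 45·2/15·1/10 = 3/5
take √, sign -1: I = -0.21850969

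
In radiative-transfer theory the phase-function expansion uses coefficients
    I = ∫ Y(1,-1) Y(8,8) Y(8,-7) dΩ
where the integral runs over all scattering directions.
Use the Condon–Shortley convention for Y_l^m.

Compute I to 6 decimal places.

0.000000

Σlᵢ=17 odd — θ-integrand is odd under cosθ→−cosθ; I=0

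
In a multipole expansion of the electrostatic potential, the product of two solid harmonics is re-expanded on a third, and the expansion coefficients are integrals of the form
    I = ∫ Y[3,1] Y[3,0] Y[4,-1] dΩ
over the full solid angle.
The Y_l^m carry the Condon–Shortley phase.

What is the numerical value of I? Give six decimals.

-0.099323

Checks pass: Σm=0; 10 even; l₃=4∈[0,6].
(2·3+1)(2·3+1)(2·4+1) = 441
Δ: 2! 4! 4! / 11! → 1/34650
sum: t=0:+1/72 t=1:−1/16 t=2:+1/72 = -5/144
3j²(3 3 4; 0 0 0) = Δ·Π!·Σ² = 2/77  (sign -1)
sum: t=0:+1/48 t=1:−1/24 t=2:+1/288 = -5/288
3j²(3 3 4; 1 0 -1) = Δ·Π!·Σ² = 5/462  (sign +1)
combine: 4πI² = 441·2/77·5/462 = 15/121
take √, sign -1: I = -0.09932258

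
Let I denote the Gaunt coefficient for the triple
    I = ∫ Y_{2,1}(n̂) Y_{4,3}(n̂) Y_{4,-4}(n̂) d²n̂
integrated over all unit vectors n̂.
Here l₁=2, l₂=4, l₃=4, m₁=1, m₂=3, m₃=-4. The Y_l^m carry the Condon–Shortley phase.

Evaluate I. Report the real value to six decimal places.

Rules hold: Σm=0, L=10 even, 2≤4≤6.
N = 5·9·9 = 405
Δ = 2!·2!·6!/11! = 1/13860
Racah Σ t=0..2: t=0:+1/192 t=1:−1/36 t=2:+1/192 = -5/288
⇒ 3j(2 4 4; 0 0 0)² = 20/693, sgn -1
Racah Σ t=1..1: t=1:−1/1440 = -1/1440
⇒ 3j(2 4 4; 1 3 -4)² = 7/165, sgn -1
4πI² = N·(3j₀)²·(3jₘ)² = 60/121
I = +1·√(0.495868/4π) = 0.19864517

0.198645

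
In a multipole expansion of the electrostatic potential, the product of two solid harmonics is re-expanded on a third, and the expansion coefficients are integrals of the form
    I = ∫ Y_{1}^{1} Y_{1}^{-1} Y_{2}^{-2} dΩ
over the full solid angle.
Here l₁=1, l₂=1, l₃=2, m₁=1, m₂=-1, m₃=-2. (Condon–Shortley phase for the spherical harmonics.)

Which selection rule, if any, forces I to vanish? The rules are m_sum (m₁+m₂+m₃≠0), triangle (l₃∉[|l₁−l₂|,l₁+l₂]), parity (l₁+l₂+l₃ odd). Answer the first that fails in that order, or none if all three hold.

Σmᵢ = -2  ✗
l₃∈[|l₁−l₂|,l₁+l₂]=[0,2], have l₃=2
Σlᵢ = 4 ⇒ even

m_sum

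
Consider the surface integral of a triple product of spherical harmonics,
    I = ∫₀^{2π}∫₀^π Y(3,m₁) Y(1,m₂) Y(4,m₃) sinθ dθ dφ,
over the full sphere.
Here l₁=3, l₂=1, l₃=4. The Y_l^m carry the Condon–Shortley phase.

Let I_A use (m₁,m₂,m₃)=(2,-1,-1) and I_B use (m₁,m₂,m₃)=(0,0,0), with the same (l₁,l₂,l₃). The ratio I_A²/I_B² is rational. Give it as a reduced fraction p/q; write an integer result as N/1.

Same 3,1,4: normalisation and zero-m 3j drop out of the ratio.
A: Δ: 0! 6! 2! / 9! → 1/252; sum: t=0:+1/240 = 1/240; 3j²(3 1 4; 2 -1 -1) = Δ·Π!·Σ² = 1/84  (sign -1)
B: Δ: 0! 6! 2! / 9! → 1/252; sum: t=0:+1/36 = 1/36; 3j²(3 1 4; 0 0 0) = Δ·Π!·Σ² = 4/63  (sign +1)
I_A²/I_B² = (1/84)/(4/63) = 3/16

3/16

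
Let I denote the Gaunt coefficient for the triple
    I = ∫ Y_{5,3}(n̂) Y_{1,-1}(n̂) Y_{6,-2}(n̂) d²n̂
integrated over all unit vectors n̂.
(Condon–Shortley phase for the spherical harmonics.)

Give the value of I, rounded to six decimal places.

0.100084

Rules hold: Σm=0, L=12 even, 4≤6≤6.
N = 11·3·13 = 429
Δ = 0!·10!·2!/13! = 1/858
Racah Σ t=0..0: t=0:+1/14400 = 1/14400
⇒ 3j(5 1 6; 0 0 0)² = 6/143, sgn +1
Racah Σ t=0..0: t=0:+1/161280 = 1/161280
⇒ 3j(5 1 6; 3 -1 -2)² = 1/143, sgn +1
4πI² = N·(3j₀)²·(3jₘ)² = 18/143
I = +1·√(0.125874/4π) = 0.10008369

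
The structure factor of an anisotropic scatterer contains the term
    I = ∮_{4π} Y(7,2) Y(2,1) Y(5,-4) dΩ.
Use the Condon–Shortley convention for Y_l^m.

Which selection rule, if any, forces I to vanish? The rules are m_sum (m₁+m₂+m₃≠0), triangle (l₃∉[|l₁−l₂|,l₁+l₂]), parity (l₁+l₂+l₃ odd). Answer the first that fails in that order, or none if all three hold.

Σmᵢ = -1  ✗
l₃∈[|l₁−l₂|,l₁+l₂]=[5,9], have l₃=5
Σlᵢ = 14 ⇒ even

m_sum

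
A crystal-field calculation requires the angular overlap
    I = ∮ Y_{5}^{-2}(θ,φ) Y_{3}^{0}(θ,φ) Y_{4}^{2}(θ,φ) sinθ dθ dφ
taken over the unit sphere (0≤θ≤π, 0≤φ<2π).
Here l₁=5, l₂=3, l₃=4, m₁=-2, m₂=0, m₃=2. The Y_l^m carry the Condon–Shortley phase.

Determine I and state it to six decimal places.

m-sum 0 ✓  L=12 even ✓  2≤4≤8 ✓
Π(2lᵢ+1) = 11×7×9 = 693
triangle coeff Δ(5,3,4) = 1/180180
Σ_t [1,3]: t=1:−1/576 t=2:+1/144 t=3:−1/576 = 1/288
(3j)²=20/1001 [(5 3 4; 0 0 0)], sign=+1
Σ_t [1,3]: t=1:−1/8640 t=2:+1/480 t=3:−1/576 = 1/4320
(3j)²=1/2145 [(5 3 4; -2 0 2)], sign=+1
⇒ 4πI² = 12/1859
I = (+1)√(12/1859/(4π)) = 0.02266449

0.022664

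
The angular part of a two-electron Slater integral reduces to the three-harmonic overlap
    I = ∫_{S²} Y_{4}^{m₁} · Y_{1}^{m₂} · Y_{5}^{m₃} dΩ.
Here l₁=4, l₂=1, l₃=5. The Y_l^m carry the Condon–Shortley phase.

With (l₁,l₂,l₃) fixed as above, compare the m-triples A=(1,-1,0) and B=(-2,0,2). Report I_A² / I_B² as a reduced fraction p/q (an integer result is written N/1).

10/21

l's match ⇒ only the (l;m) 3-j factors differ between A and B.
A: triangle coeff Δ(4,1,5) = 1/495; Σ_t [0,0]: t=0:+1/1440 = 1/1440; (3j)²=2/99 [(4 1 5; 1 -1 0)], sign=-1
B: triangle coeff Δ(4,1,5) = 1/495; Σ_t [0,0]: t=0:+1/1440 = 1/1440; (3j)²=7/165 [(4 1 5; -2 0 2)], sign=-1
I_A²/I_B² = (2/99)/(7/165) = 10/21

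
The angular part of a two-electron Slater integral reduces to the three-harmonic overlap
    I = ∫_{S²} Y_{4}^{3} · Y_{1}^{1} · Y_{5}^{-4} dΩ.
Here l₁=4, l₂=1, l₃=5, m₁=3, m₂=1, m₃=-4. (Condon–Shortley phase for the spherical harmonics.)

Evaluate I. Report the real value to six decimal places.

0.294638

Rules hold: Σm=0, L=10 even, 3≤5≤5.
N = 9·3·11 = 297
Δ = 0!·8!·2!/11! = 1/495
Racah Σ t=0..0: t=0:+1/576 = 1/576
⇒ 3j(4 1 5; 0 0 0)² = 5/99, sgn -1
Racah Σ t=0..0: t=0:+1/10080 = 1/10080
⇒ 3j(4 1 5; 3 1 -4)² = 4/55, sgn -1
4πI² = N·(3j₀)²·(3jₘ)² = 12/11
I = +1·√(1.09091/4π) = 0.29463840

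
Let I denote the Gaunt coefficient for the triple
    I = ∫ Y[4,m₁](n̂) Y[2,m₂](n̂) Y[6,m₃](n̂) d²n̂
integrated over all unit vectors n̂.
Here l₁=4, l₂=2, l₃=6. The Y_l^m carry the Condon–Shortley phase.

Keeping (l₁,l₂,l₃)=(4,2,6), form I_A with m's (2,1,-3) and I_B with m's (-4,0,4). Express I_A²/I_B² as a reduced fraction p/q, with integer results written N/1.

Shared (l₁,l₂,l₃)=(4,2,6): N and (l;000)² cancel in I_A²/I_B².
A: Δ = 0!·8!·4!/13! = 1/6435; Racah Σ t=0..0: t=0:+1/8640 = 1/8640; ⇒ 3j(4 2 6; 2 1 -3)² = 28/715, sgn -1
B: Δ = 0!·8!·4!/13! = 1/6435; Racah Σ t=0..0: t=0:+1/161280 = 1/161280; ⇒ 3j(4 2 6; -4 0 4)² = 1/143, sgn +1
I_A²/I_B² = (28/715)/(1/143) = 28/5

28/5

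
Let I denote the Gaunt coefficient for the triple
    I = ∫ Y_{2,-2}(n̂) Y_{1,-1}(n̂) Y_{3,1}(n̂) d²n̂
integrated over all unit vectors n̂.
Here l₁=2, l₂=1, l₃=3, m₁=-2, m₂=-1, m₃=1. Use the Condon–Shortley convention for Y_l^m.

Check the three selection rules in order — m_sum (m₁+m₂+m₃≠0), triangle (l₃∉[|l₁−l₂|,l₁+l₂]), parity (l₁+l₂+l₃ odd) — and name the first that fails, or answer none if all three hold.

m₁+m₂+m₃ = -2 − 1 + 1 = -2  ✗
triangle: |2−1|=1 ≤ l₃=3 ≤ 2+1=3
parity: l₁+l₂+l₃ = 6 is even

m_sum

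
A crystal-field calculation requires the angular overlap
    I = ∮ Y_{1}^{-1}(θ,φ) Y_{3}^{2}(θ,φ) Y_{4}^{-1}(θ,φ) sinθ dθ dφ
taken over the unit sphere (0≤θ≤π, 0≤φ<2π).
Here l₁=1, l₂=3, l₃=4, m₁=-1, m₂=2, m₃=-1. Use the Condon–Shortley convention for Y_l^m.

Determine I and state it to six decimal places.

Rules hold: Σm=0, L=8 even, 2≤4≤4.
N = 3·7·9 = 189
Δ = 0!·2!·6!/9! = 1/252
Racah Σ t=0..0: t=0:+1/36 = 1/36
⇒ 3j(1 3 4; 0 0 0)² = 4/63, sgn +1
Racah Σ t=0..0: t=0:+1/240 = 1/240
⇒ 3j(1 3 4; -1 2 -1)² = 1/84, sgn -1
4πI² = N·(3j₀)²·(3jₘ)² = 1/7
I = -1·√(0.142857/4π) = -0.10662181

-0.106622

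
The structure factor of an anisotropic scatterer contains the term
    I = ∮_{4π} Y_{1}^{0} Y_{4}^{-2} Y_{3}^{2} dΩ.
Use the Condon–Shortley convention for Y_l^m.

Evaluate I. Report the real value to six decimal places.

Rules hold: Σm=0, L=8 even, 3≤3≤5.
N = 3·9·7 = 189
Δ = 2!·0!·6!/9! = 1/252
Racah Σ t=1..1: t=1:−1/36 = -1/36
⇒ 3j(1 4 3; 0 0 0)² = 4/63, sgn +1
Racah Σ t=1..1: t=1:−1/120 = -1/120
⇒ 3j(1 4 3; 0 -2 2)² = 1/21, sgn +1
4πI² = N·(3j₀)²·(3jₘ)² = 4/7
I = +1·√(0.571429/4π) = 0.21324362

0.213244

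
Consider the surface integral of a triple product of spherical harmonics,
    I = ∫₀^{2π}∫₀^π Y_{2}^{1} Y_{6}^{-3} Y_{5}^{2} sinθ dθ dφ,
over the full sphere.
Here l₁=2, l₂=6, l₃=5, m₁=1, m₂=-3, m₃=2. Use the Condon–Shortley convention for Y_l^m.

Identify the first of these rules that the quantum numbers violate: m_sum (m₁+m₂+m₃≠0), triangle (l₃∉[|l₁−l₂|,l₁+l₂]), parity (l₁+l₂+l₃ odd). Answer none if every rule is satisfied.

parity

m₁+m₂+m₃ = 1 − 3 + 2 = 0  ✓
triangle: |2−6|=4 ≤ l₃=5 ≤ 2+6=8  ✓
parity: l₁+l₂+l₃ = 13 is odd  ✗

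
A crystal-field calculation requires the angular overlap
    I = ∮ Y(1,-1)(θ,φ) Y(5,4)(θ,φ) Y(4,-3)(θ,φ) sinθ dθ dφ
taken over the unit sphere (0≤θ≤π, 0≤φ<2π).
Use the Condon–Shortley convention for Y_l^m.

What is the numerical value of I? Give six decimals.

Checks pass: Σm=0; 10 even; l₃=4∈[4,6].
(2·1+1)(2·5+1)(2·4+1) = 297
Δ: 2! 0! 8! / 11! → 1/495
sum: t=1:−1/576 = -1/576
3j²(1 5 4; 0 0 0) = Δ·Π!·Σ² = 5/99  (sign -1)
sum: t=2:+1/10080 = 1/10080
3j²(1 5 4; -1 4 -3) = Δ·Π!·Σ² = 4/55  (sign -1)
combine: 4πI² = 297·5/99·4/55 = 12/11
take √, sign +1: I = 0.29463840

0.294638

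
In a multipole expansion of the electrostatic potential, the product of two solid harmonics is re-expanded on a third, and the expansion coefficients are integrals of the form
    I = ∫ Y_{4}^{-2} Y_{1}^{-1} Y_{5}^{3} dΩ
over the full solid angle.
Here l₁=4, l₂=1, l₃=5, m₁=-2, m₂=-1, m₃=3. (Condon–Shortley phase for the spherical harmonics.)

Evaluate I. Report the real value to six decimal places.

Rules hold: Σm=0, L=10 even, 3≤5≤5.
N = 9·3·11 = 297
Δ = 0!·8!·2!/11! = 1/495
Racah Σ t=0..0: t=0:+1/576 = 1/576
⇒ 3j(4 1 5; 0 0 0)² = 5/99, sgn -1
Racah Σ t=0..0: t=0:+1/2880 = 1/2880
⇒ 3j(4 1 5; -2 -1 3)² = 28/495, sgn +1
4πI² = N·(3j₀)²·(3jₘ)² = 28/33
I = -1·√(0.848485/4π) = -0.25984664

-0.259847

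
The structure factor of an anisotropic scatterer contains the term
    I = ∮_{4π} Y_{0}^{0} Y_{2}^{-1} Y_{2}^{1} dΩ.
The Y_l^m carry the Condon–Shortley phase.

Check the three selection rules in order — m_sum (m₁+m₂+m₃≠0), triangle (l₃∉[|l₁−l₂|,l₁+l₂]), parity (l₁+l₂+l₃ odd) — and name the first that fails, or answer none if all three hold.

m₁+m₂+m₃ = 0 − 1 + 1 = 0  ✓
triangle: |0−2|=2 ≤ l₃=2 ≤ 0+2=2  ✓
parity: l₁+l₂+l₃ = 4 is even  ✓

none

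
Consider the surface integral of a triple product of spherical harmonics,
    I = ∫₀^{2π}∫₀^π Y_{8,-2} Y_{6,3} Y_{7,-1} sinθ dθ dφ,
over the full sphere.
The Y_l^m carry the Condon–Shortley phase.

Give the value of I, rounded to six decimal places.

L=21 odd ⇒ parity kills the (l;000) factor ⇒ I = 0

0.000000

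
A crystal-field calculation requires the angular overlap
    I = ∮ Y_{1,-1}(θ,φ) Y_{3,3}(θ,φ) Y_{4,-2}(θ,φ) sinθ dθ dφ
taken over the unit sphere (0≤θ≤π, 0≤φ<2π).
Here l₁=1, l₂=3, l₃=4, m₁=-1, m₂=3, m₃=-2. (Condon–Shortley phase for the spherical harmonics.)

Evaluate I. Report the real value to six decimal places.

Checks pass: Σm=0; 8 even; l₃=4∈[2,4].
(2·1+1)(2·3+1)(2·4+1) = 189
Δ: 0! 2! 6! / 9! → 1/252
sum: t=0:+1/36 = 1/36
3j²(1 3 4; 0 0 0) = Δ·Π!·Σ² = 4/63  (sign +1)
sum: t=0:+1/1440 = 1/1440
3j²(1 3 4; -1 3 -2) = Δ·Π!·Σ² = 1/252  (sign +1)
combine: 4πI² = 189·4/63·1/252 = 1/21
take √, sign +1: I = 0.06155813

0.061558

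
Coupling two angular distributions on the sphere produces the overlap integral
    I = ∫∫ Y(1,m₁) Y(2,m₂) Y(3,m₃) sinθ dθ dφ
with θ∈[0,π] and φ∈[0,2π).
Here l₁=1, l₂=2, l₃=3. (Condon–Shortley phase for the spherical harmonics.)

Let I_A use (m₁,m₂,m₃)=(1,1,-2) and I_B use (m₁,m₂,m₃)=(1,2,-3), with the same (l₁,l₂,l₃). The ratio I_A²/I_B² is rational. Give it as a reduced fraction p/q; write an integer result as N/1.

l's match ⇒ only the (l;m) 3-j factors differ between A and B.
A: triangle coeff Δ(1,2,3) = 1/105; Σ_t [0,0]: t=0:+1/12 = 1/12; (3j)²=2/21 [(1 2 3; 1 1 -2)], sign=-1
B: triangle coeff Δ(1,2,3) = 1/105; Σ_t [0,0]: t=0:+1/48 = 1/48; (3j)²=1/7 [(1 2 3; 1 2 -3)], sign=+1
I_A²/I_B² = (2/21)/(1/7) = 2/3

2/3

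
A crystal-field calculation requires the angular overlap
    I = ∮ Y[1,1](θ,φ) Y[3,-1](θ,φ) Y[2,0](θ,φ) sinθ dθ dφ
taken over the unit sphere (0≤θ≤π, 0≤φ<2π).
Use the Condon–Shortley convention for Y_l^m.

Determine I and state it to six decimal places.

m-sum 0 ✓  L=6 even ✓  2≤2≤4 ✓
Π(2lᵢ+1) = 3×7×5 = 105
triangle coeff Δ(1,3,2) = 1/105
Σ_t [1,1]: t=1:−1/4 = -1/4
(3j)²=3/35 [(1 3 2; 0 0 0)], sign=-1
Σ_t [0,0]: t=0:+1/8 = 1/8
(3j)²=2/35 [(1 3 2; 1 -1 0)], sign=+1
⇒ 4πI² = 18/35
I = (-1)√(18/35/(4π)) = -0.20230066

-0.202301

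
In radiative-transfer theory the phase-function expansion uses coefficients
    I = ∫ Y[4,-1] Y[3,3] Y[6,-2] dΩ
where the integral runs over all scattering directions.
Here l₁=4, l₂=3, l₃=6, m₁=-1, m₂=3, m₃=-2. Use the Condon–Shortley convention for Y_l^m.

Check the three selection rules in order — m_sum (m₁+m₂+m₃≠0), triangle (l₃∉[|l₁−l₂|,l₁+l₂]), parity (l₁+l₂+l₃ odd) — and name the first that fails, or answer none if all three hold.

parity

m₁+m₂+m₃ = -1 + 3 − 2 = 0  ✓
triangle: |4−3|=1 ≤ l₃=6 ≤ 4+3=7  ✓
parity: l₁+l₂+l₃ = 13 is odd  ✗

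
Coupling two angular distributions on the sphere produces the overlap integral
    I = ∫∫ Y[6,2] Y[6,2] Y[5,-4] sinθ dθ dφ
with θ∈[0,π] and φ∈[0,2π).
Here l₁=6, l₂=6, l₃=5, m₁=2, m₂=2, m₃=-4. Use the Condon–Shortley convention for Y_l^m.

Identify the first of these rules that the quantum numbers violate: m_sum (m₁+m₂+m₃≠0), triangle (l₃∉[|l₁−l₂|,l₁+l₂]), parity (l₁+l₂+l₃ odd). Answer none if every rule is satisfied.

parity

azimuthal sum: 2 + 2 − 4 = 0  ✓
0 ≤ 5 ≤ 12 (triangle on l)  ✓
L = 6 + 6 + 5 = 17 (odd)  ✗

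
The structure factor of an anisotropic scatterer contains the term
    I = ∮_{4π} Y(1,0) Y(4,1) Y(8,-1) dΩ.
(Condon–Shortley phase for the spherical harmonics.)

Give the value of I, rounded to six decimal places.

triangle: need 3≤l₃≤5, have 8; I=0

0.000000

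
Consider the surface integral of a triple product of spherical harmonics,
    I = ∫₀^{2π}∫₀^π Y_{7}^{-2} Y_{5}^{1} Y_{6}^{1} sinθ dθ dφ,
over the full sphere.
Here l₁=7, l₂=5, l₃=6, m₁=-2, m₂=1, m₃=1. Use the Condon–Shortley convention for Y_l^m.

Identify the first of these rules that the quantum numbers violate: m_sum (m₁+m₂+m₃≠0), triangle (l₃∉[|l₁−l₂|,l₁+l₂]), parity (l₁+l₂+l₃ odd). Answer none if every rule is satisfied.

m₁+m₂+m₃ = -2 + 1 + 1 = 0  ✓
triangle: |7−5|=2 ≤ l₃=6 ≤ 7+5=12  ✓
parity: l₁+l₂+l₃ = 18 is even  ✓

none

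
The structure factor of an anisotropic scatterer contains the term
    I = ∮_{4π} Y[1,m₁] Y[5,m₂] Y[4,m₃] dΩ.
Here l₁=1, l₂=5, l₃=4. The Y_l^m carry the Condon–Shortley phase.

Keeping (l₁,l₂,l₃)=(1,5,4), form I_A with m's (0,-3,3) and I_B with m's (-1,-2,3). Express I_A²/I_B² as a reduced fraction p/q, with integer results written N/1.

16/3

l's match ⇒ only the (l;m) 3-j factors differ between A and B.
A: triangle coeff Δ(1,5,4) = 1/495; Σ_t [1,1]: t=1:−1/5040 = -1/5040; (3j)²=16/495 [(1 5 4; 0 -3 3)], sign=+1
B: triangle coeff Δ(1,5,4) = 1/495; Σ_t [2,2]: t=2:+1/10080 = 1/10080; (3j)²=1/165 [(1 5 4; -1 -2 3)], sign=-1
I_A²/I_B² = (16/495)/(1/165) = 16/3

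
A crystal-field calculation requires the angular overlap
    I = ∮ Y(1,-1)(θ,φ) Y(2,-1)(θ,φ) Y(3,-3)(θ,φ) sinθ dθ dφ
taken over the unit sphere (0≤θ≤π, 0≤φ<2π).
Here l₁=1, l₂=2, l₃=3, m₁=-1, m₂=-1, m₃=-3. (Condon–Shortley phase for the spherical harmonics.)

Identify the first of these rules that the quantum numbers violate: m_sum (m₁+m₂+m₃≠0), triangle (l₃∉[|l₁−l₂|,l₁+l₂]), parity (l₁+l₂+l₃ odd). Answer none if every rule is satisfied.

azimuthal sum: -1 − 1 − 3 = -5  ✗
1 ≤ 3 ≤ 3 (triangle on l)
L = 1 + 2 + 3 = 6 (even)

m_sum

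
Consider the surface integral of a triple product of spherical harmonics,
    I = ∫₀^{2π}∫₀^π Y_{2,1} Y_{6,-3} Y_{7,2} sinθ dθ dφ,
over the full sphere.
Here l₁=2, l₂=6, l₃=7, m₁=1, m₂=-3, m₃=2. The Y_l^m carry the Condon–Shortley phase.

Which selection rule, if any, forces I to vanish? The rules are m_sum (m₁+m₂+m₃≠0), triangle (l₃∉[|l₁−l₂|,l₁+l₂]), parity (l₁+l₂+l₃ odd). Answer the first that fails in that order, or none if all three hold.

azimuthal sum: 1 − 3 + 2 = 0  ✓
4 ≤ 7 ≤ 8 (triangle on l)  ✓
L = 2 + 6 + 7 = 15 (odd)  ✗

parity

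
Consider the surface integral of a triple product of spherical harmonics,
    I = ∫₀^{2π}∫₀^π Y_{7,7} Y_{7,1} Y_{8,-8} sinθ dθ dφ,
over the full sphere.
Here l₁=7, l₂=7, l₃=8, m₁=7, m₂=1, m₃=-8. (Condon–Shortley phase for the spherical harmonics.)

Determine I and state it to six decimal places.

Rules hold: Σm=0, L=22 even, 0≤8≤14.
N = 15·15·17 = 3825
Δ = 6!·8!·8!/23! = 1/22086194130
Racah Σ t=0..6: t=0:+1/18289152000 t=1:−1/248832000 t=2:+1/24883200 t=3:−1/11943936 t=4:+1/24883200 t=5:−1/248832000 t=6:+1/18289152000 = -11/975421440
⇒ 3j(7 7 8; 0 0 0)² = 1750/289731, sgn -1
Racah Σ t=0..0: t=0:+1/1170505728000 = 1/1170505728000
⇒ 3j(7 7 8; 7 1 -8)² = 13/7429, sgn +1
4πI² = N·(3j₀)²·(3jₘ)² = 131250/3246473
I = -1·√(0.0404285/4π) = -0.05672034

-0.056720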